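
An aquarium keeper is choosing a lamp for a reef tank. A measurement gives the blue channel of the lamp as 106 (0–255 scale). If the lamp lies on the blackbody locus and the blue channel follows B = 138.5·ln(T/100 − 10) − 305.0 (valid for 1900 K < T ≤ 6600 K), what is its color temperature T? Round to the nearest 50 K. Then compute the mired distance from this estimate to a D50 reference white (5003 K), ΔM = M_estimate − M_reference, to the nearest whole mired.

+139 mireds

ln(t − 10) = (106 + 305.0) / 138.5 = 2.9675.
t − 10 = e^2.9675 = 19.443, so t = 29.443.
T = 100·t = 2944 K → 2950 K to the nearest 50 K.
M_estimate = 10⁶/2950 = 338.98; M_reference = 10⁶/5003 = 199.88.
ΔM = 338.98 − 199.88 = 139.10 → +139 mireds.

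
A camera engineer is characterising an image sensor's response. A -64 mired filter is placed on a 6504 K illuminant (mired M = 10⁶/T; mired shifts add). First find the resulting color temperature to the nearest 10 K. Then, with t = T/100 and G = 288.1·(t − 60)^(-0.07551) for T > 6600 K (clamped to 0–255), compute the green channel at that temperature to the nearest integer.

214

M_in = 10⁶/6504 = 153.75; M_out = 153.75 + (-64) = 89.75.
T_out = 10⁶/89.75 = 11141.9 K → 11140 K; t = 111.4.
G = 288.1·(111.4 − 60)^(-0.07551) = 288.1·51.4^(-0.07551) = 288.1·0.74269 = 213.968.
Rounded: 214.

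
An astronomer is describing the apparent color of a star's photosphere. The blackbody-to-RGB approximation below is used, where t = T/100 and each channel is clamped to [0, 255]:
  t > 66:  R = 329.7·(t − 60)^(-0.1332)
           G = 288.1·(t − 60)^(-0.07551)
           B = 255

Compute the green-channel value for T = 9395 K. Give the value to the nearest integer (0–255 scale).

t = 9395/100 = 93.95; the t > 66 branch applies.
G = 288.1·(93.95 − 60)^(-0.07551) = 288.1·33.95^(-0.07551) = 288.1·0.76631 = 220.775.
Rounded: 221.

221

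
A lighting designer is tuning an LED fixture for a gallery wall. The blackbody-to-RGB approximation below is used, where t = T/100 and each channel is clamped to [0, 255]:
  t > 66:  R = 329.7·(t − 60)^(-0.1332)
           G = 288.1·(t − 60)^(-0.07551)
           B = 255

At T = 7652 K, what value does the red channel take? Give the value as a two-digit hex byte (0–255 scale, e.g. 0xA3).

0xE3

t = 7652/100 = 76.52; the t > 66 branch applies.
R = 329.7·(76.52 − 60)^(-0.1332) = 329.7·16.52^(-0.1332) = 329.7·0.68827 = 226.924.
Rounded: 227; in hex, 0xE3.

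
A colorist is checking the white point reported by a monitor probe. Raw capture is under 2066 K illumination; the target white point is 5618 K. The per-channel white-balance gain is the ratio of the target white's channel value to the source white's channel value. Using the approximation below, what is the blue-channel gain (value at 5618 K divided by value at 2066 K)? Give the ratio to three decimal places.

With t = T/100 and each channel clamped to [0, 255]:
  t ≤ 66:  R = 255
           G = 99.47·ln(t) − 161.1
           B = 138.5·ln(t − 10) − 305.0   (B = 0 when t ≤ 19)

At 2066 K (t = 20.66):
  B = 138.5·ln(20.66 − 10) − 305.0 = 138.5·ln 10.66 − 305.0 = 138.5·2.3665 − 305.0 = 22.760.
At 5618 K (t = 56.18):
  B = 138.5·ln(56.18 − 10) − 305.0 = 138.5·ln 46.18 − 305.0 = 138.5·3.8325 − 305.0 = 225.808.
Gain = 225.808 / 22.760 = 9.9212 → 9.921.

9.921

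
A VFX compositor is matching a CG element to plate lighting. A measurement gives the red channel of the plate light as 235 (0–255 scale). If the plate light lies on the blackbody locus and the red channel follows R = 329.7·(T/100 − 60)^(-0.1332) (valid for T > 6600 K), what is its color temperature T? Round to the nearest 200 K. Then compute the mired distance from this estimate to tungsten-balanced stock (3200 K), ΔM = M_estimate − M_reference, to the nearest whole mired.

-174 mireds

(t − 60)^(-0.1332) = 235/329.7 = 0.71277.
t − 60 = 0.71277^(1/-0.1332) = 0.71277^(-7.508) = 12.705, so t = 72.705.
T = 100·t = 7271 K → 7200 K to the nearest 200 K.
M_estimate = 10⁶/7200 = 138.89; M_reference = 10⁶/3200 = 312.50.
ΔM = 138.89 − 312.50 = -173.61 → -174 mireds.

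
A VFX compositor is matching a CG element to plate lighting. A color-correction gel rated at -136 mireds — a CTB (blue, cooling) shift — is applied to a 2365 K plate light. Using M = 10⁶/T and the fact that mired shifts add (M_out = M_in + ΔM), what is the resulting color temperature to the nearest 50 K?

M_in = 10⁶/2365 = 422.83 mireds.
M_out = 422.83 + (-136) = 286.83 mireds.
T_out = 10⁶/286.83 = 3486.3 K → 3500 K.

3500 K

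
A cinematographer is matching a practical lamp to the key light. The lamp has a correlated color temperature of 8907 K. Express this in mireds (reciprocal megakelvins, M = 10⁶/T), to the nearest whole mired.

112 mireds

M = 10⁶ / 8907 = 112.271 → 112 mireds.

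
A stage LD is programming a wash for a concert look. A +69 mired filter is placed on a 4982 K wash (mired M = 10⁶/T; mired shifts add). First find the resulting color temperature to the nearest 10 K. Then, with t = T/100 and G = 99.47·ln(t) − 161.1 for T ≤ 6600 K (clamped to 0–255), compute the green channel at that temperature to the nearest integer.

M_in = 10⁶/4982 = 200.72; M_out = 200.72 + (+69) = 269.72.
T_out = 10⁶/269.72 = 3707.5 K → 3710 K; t = 37.1.
G = 99.47·ln 37.1 − 161.1 = 99.47·3.6136 − 161.1 = 198.346.
Rounded: 198.

198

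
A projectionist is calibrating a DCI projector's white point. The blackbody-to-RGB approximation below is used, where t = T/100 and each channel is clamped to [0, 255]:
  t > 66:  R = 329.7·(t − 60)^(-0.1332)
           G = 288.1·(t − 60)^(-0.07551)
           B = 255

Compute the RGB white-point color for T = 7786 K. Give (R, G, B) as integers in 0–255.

(225, 232, 255)

t = 7786/100 = 77.86; the t > 66 branch applies.
R = 329.7·(77.86 − 60)^(-0.1332) = 329.7·17.86^(-0.1332) = 329.7·0.68116 = 224.579.
G = 288.1·(77.86 − 60)^(-0.07551) = 288.1·17.86^(-0.07551) = 288.1·0.80440 = 231.747.
B = 255 by definition for t > 66.
Rounded: (225, 232, 255).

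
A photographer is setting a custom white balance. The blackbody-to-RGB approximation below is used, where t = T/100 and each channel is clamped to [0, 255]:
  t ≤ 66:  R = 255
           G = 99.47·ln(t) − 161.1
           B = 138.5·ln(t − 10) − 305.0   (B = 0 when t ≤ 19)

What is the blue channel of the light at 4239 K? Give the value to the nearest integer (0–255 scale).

177

t = 4239/100 = 42.39; the t ≤ 66 branch applies.
B = 138.5·ln(42.39 − 10) − 305.0 = 138.5·ln 32.39 − 305.0 = 138.5·3.4778 − 305.0 = 176.682.
Rounded: 177.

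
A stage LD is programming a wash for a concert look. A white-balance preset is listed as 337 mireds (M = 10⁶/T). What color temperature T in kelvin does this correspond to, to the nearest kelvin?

T = 10⁶ / 337 = 2967.36 K → 2967 K.

2967 K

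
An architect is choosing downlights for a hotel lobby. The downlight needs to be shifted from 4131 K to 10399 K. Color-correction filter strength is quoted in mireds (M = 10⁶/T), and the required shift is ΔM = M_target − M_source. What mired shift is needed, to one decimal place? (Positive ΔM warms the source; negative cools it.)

-145.9 mireds

M_source = 10⁶/4131 = 242.072; M_target = 10⁶/10399 = 96.163.
ΔM = 96.163 − 242.072 = -145.909 → -145.9 mireds, a cooling shift.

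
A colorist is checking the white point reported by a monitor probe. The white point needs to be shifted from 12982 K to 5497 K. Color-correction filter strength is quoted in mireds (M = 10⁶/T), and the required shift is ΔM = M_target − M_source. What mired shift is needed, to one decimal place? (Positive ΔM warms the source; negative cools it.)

+104.9 mireds

M_source = 10⁶/12982 = 77.030; M_target = 10⁶/5497 = 181.917.
ΔM = 181.917 − 77.030 = 104.888 → +104.9 mireds, a warming shift.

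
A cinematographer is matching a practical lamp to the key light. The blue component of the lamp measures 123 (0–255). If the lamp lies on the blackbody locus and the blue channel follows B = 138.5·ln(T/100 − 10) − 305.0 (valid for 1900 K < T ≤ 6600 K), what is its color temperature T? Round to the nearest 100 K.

3200 K

ln(t − 10) = (123 + 305.0) / 138.5 = 3.0903.
t − 10 = e^3.0903 = 21.983, so t = 31.983.
T = 100·t = 3198 K → 3200 K to the nearest 100 K.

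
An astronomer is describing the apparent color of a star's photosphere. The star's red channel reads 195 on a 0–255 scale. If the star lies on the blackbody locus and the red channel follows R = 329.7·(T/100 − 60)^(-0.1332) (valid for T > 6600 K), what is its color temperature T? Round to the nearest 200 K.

(t − 60)^(-0.1332) = 195/329.7 = 0.59145.
t − 60 = 0.59145^(1/-0.1332) = 0.59145^(-7.508) = 51.564, so t = 111.564.
T = 100·t = 11156 K → 11200 K to the nearest 200 K.

11200 K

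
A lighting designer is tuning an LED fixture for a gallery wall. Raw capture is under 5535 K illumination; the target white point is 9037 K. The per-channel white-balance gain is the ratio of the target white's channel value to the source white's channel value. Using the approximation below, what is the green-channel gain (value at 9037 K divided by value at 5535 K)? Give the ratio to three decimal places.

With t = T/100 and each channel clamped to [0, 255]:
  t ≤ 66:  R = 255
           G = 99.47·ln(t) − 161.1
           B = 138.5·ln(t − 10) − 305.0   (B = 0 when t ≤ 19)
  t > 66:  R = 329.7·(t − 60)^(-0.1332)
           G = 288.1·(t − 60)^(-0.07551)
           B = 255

At 5535 K (t = 55.35):
  G = 99.47·ln 55.35 − 161.1 = 99.47·4.0137 − 161.1 = 238.140.
At 9037 K (t = 90.37):
  G = 288.1·(90.37 − 60)^(-0.07551) = 288.1·30.37^(-0.07551) = 288.1·0.77279 = 222.640.
Gain = 222.640 / 238.140 = 0.9349 → 0.935.

0.935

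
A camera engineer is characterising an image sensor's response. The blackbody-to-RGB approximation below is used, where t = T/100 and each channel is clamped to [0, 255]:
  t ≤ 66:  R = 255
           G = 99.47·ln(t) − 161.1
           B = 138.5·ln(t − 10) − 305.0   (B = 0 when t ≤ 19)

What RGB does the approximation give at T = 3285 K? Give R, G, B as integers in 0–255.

t = 3285/100 = 32.85; the t ≤ 66 branch applies.
R = 255 by definition for t ≤ 66.
G = 99.47·ln 32.85 − 161.1 = 99.47·3.4920 − 161.1 = 186.244.
B = 138.5·ln(32.85 − 10) − 305.0 = 138.5·ln 22.85 − 305.0 = 138.5·3.1290 − 305.0 = 128.360.
Rounded: (255, 186, 128).

R=255, G=186, B=128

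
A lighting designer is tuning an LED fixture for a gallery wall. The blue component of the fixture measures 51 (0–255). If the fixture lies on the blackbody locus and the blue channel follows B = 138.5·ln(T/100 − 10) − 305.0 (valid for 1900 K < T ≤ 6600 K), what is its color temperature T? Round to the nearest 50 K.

ln(t − 10) = (51 + 305.0) / 138.5 = 2.5704.
t − 10 = e^2.5704 = 13.071, so t = 23.071.
T = 100·t = 2307 K → 2300 K to the nearest 50 K.

2300 K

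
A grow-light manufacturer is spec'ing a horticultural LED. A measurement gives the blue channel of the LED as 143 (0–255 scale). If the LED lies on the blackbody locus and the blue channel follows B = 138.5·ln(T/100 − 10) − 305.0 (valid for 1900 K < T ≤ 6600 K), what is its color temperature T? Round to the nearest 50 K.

3550 K

ln(t − 10) = (143 + 305.0) / 138.5 = 3.2347.
t − 10 = e^3.2347 = 25.398, so t = 35.398.
T = 100·t = 3540 K → 3550 K to the nearest 50 K.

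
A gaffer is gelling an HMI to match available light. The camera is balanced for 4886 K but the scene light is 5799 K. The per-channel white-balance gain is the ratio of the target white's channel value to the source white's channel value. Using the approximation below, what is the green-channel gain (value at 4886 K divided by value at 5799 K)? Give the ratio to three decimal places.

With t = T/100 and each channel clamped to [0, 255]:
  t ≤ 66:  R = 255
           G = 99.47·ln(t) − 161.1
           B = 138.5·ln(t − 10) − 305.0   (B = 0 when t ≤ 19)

At 5799 K (t = 57.99):
  G = 99.47·ln 57.99 − 161.1 = 99.47·4.0603 − 161.1 = 242.775.
At 4886 K (t = 48.86):
  G = 99.47·ln 48.86 − 161.1 = 99.47·3.8890 − 161.1 = 225.735.
Gain = 225.735 / 242.775 = 0.9298 → 0.930.

0.930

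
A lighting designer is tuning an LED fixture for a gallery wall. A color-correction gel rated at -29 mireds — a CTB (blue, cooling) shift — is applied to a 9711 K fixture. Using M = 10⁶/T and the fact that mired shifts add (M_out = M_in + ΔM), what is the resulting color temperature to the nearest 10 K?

M_in = 10⁶/9711 = 102.98 mireds.
M_out = 102.98 + (-29) = 73.98 mireds.
T_out = 10⁶/73.98 = 13517.9 K → 13520 K.

13520 K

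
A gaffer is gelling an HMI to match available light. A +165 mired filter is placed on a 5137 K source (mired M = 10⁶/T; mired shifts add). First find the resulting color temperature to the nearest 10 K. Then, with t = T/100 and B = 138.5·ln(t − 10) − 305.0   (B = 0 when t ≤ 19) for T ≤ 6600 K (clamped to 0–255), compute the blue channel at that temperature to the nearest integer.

94

M_in = 10⁶/5137 = 194.67; M_out = 194.67 + (+165) = 359.67.
T_out = 10⁶/359.67 = 2780.4 K → 2780 K; t = 27.8.
B = 138.5·ln(27.8 − 10) − 305.0 = 138.5·ln 17.8 − 305.0 = 138.5·2.8792 − 305.0 = 93.769.
Rounded: 94.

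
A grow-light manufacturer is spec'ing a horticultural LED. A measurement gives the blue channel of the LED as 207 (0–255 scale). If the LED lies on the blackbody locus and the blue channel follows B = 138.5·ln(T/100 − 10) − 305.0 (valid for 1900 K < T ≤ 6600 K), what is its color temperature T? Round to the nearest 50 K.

5050 K

ln(t − 10) = (207 + 305.0) / 138.5 = 3.6968.
t − 10 = e^3.6968 = 40.316, so t = 50.316.
T = 100·t = 5032 K → 5050 K to the nearest 50 K.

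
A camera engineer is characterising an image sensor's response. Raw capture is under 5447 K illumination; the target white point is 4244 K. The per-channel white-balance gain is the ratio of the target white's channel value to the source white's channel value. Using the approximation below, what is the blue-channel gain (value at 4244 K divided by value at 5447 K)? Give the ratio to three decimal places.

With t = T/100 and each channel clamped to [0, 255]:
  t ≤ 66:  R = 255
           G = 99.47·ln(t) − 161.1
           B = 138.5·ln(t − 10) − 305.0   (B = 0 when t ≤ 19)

At 5447 K (t = 54.47):
  B = 138.5·ln(54.47 − 10) − 305.0 = 138.5·ln 44.47 − 305.0 = 138.5·3.7948 − 305.0 = 220.582.
At 4244 K (t = 42.44):
  B = 138.5·ln(42.44 − 10) − 305.0 = 138.5·ln 32.44 − 305.0 = 138.5·3.4794 − 305.0 = 176.896.
Gain = 176.896 / 220.582 = 0.8020 → 0.802.

0.802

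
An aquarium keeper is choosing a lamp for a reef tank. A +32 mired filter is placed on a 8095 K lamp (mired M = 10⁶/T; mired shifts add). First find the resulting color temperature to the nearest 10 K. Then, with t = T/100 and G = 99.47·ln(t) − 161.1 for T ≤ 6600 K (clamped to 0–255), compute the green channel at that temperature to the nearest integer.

253

M_in = 10⁶/8095 = 123.53; M_out = 123.53 + (+32) = 155.53.
T_out = 10⁶/155.53 = 6429.5 K → 6430 K; t = 64.3.
G = 99.47·ln 64.3 − 161.1 = 99.47·4.1636 − 161.1 = 253.049.
Rounded: 253.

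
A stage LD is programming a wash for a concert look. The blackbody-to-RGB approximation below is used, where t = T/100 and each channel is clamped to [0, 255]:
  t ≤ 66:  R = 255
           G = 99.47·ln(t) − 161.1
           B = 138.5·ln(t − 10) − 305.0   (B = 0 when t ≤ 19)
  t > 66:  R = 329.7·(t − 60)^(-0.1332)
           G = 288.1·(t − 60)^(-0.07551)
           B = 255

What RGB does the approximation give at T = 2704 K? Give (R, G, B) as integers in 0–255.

t = 2704/100 = 27.04; the t ≤ 66 branch applies.
R = 255 by definition for t ≤ 66.
G = 99.47·ln 27.04 − 161.1 = 99.47·3.2973 − 161.1 = 166.884.
B = 138.5·ln(27.04 − 10) − 305.0 = 138.5·ln 17.04 − 305.0 = 138.5·2.8356 − 305.0 = 87.726.
Rounded: (255, 167, 88).

(255, 167, 88)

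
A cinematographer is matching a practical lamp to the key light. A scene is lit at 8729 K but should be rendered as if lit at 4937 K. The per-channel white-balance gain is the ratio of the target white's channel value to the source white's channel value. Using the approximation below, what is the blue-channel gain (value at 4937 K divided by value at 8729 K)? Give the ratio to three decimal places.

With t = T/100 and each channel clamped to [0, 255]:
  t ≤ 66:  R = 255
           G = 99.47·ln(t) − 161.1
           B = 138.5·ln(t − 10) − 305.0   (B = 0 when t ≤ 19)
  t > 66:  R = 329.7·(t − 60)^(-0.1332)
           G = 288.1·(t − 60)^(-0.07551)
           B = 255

0.799

At 8729 K (t = 87.29):
  B = 255 by definition for t > 66.
At 4937 K (t = 49.37):
  B = 138.5·ln(49.37 − 10) − 305.0 = 138.5·ln 39.37 − 305.0 = 138.5·3.6730 − 305.0 = 203.711.
Gain = 203.711 / 255.000 = 0.7989 → 0.799.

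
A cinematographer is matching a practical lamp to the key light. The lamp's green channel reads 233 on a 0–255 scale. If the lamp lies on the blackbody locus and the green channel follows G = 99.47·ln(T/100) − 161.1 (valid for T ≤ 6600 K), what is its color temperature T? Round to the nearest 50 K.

5250 K

ln t = (233 + 161.1) / 99.47 = 3.9620.
t = e^3.9620 = 52.562.
T = 100·t = 5256 K → 5250 K to the nearest 50 K.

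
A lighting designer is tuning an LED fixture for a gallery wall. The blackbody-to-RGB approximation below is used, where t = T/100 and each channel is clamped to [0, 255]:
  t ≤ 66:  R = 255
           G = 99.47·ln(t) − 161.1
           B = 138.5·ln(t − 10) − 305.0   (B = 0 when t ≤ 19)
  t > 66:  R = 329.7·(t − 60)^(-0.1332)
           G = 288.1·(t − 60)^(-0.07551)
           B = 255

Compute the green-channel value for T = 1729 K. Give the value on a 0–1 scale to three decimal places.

t = 1729/100 = 17.29; the t ≤ 66 branch applies.
G = 99.47·ln 17.29 − 161.1 = 99.47·2.8501 − 161.1 = 122.402.
On a 0–1 scale: 122.402/255 = 0.4800 → 0.480.

0.480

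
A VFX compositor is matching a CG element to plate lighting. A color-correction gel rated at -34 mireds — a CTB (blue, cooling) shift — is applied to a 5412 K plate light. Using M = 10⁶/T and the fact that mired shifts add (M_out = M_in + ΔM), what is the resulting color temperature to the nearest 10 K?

M_in = 10⁶/5412 = 184.77 mireds.
M_out = 184.77 + (-34) = 150.77 mireds.
T_out = 10⁶/150.77 = 6632.4 K → 6630 K.

6630 K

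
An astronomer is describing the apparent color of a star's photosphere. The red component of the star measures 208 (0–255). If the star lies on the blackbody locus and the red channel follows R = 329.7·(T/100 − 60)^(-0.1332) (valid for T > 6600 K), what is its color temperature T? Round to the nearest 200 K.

(t − 60)^(-0.1332) = 208/329.7 = 0.63088.
t − 60 = 0.63088^(1/-0.1332) = 0.63088^(-7.508) = 31.763, so t = 91.763.
T = 100·t = 9176 K → 9200 K to the nearest 200 K.

9200 K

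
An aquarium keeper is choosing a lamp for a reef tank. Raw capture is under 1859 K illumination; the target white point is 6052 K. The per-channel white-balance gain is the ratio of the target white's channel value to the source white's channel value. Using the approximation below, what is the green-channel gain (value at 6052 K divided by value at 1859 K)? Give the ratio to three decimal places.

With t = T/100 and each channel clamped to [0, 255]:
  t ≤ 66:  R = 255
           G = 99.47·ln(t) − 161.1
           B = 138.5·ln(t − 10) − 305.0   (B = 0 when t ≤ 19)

At 1859 K (t = 18.59):
  G = 99.47·ln 18.59 − 161.1 = 99.47·2.9226 − 161.1 = 129.613.
At 6052 K (t = 60.52):
  G = 99.47·ln 60.52 − 161.1 = 99.47·4.1030 − 161.1 = 247.023.
Gain = 247.023 / 129.613 = 1.9058 → 1.906.

1.906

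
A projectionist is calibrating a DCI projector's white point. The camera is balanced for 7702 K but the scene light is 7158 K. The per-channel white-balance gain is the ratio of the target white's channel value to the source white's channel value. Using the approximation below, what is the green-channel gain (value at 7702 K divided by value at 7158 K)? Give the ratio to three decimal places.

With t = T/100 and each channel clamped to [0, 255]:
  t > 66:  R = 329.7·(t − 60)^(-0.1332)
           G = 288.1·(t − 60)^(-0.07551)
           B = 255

At 7158 K (t = 71.58):
  G = 288.1·(71.58 − 60)^(-0.07551) = 288.1·11.58^(-0.07551) = 288.1·0.83115 = 239.454.
At 7702 K (t = 77.02):
  G = 288.1·(77.02 − 60)^(-0.07551) = 288.1·17.02^(-0.07551) = 288.1·0.80733 = 232.591.
Gain = 232.591 / 239.454 = 0.9713 → 0.971.

0.971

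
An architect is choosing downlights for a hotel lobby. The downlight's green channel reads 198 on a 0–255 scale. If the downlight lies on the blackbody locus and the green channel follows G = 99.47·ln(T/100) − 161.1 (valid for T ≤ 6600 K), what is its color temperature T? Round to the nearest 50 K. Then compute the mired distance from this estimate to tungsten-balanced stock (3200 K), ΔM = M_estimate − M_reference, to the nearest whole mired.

ln t = (198 + 161.1) / 99.47 = 3.6101.
t = e^3.6101 = 36.971.
T = 100·t = 3697 K → 3700 K to the nearest 50 K.
M_estimate = 10⁶/3700 = 270.27; M_reference = 10⁶/3200 = 312.50.
ΔM = 270.27 − 312.50 = -42.23 → -42 mireds.

-42 mireds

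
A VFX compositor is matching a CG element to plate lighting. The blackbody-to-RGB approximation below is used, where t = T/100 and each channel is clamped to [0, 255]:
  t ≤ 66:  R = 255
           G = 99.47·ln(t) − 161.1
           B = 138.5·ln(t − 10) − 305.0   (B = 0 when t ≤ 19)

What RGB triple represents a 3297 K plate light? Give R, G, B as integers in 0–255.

t = 3297/100 = 32.97; the t ≤ 66 branch applies.
R = 255 by definition for t ≤ 66.
G = 99.47·ln 32.97 − 161.1 = 99.47·3.4956 − 161.1 = 186.607.
B = 138.5·ln(32.97 − 10) − 305.0 = 138.5·ln 22.97 − 305.0 = 138.5·3.1342 − 305.0 = 129.085.
Rounded: (255, 187, 129).

R=255, G=187, B=129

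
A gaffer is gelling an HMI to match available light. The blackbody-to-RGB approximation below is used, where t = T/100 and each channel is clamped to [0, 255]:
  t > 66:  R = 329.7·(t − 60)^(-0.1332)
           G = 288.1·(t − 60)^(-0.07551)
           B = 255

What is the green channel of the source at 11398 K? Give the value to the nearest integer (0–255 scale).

213

t = 11398/100 = 113.98; the t > 66 branch applies.
G = 288.1·(113.98 − 60)^(-0.07551) = 288.1·53.98^(-0.07551) = 288.1·0.73994 = 213.178.
Rounded: 213.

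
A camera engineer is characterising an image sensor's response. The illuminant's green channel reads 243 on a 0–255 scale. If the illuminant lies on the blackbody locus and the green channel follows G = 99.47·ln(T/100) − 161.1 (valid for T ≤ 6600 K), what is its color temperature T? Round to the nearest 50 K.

5800 K

ln t = (243 + 161.1) / 99.47 = 4.0625.
t = e^4.0625 = 58.121.
T = 100·t = 5812 K → 5800 K to the nearest 50 K.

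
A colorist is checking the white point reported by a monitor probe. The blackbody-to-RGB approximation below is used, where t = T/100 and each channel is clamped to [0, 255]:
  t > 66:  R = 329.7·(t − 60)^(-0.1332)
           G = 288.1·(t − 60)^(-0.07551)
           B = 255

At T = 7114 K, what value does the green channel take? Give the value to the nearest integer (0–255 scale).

240

t = 7114/100 = 71.14; the t > 66 branch applies.
G = 288.1·(71.14 − 60)^(-0.07551) = 288.1·11.14^(-0.07551) = 288.1·0.83358 = 240.156.
Rounded: 240.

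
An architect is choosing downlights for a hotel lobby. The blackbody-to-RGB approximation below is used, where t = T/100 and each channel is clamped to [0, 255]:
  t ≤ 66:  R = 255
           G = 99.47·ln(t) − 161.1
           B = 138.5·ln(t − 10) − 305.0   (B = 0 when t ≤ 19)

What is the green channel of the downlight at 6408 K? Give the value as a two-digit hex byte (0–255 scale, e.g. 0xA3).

0xFD

t = 6408/100 = 64.08; the t ≤ 66 branch applies.
G = 99.47·ln 64.08 − 161.1 = 99.47·4.1601 − 161.1 = 252.708.
Rounded: 253; in hex, 0xFD.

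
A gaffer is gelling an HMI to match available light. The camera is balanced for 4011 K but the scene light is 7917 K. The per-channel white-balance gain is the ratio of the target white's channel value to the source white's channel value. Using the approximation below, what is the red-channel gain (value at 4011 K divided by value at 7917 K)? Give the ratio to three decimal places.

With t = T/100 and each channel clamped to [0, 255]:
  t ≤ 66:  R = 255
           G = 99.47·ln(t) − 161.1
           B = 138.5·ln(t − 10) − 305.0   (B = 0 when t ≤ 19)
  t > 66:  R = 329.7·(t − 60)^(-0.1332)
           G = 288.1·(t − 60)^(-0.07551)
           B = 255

At 7917 K (t = 79.17):
  R = 329.7·(79.17 − 60)^(-0.1332) = 329.7·19.17^(-0.1332) = 329.7·0.67477 = 222.471.
At 4011 K (t = 40.11):
  R = 255 by definition for t ≤ 66.
Gain = 255.000 / 222.471 = 1.1462 → 1.146.

1.146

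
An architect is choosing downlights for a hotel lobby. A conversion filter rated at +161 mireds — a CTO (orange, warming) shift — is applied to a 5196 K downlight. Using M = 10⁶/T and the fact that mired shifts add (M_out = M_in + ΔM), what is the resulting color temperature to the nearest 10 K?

M_in = 10⁶/5196 = 192.46 mireds.
M_out = 192.46 + (+161) = 353.46 mireds.
T_out = 10⁶/353.46 = 2829.2 K → 2830 K.

2830 K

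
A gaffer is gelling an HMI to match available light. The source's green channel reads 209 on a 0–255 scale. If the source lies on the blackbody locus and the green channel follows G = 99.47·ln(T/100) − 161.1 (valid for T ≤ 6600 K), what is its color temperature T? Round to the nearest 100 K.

4100 K

ln t = (209 + 161.1) / 99.47 = 3.7207.
t = e^3.7207 = 41.294.
T = 100·t = 4129 K → 4100 K to the nearest 100 K.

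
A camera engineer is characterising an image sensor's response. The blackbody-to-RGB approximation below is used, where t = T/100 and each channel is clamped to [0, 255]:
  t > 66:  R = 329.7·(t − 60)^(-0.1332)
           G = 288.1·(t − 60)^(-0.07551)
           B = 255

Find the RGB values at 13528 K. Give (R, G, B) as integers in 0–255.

(185, 208, 255)

t = 13528/100 = 135.28; the t > 66 branch applies.
R = 329.7·(135.28 − 60)^(-0.1332) = 329.7·75.28^(-0.1332) = 329.7·0.56238 = 185.415.
G = 288.1·(135.28 − 60)^(-0.07551) = 288.1·75.28^(-0.07551) = 288.1·0.72159 = 207.891.
B = 255 by definition for t > 66.
Rounded: (185, 208, 255).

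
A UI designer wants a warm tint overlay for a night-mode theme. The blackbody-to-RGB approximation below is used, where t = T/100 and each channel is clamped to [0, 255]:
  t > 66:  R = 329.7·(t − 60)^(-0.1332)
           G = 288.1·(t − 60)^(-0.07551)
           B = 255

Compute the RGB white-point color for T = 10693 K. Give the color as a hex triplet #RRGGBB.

t = 10693/100 = 106.93; the t > 66 branch applies.
R = 329.7·(106.93 − 60)^(-0.1332) = 329.7·46.93^(-0.1332) = 329.7·0.59891 = 197.461.
G = 288.1·(106.93 − 60)^(-0.07551) = 288.1·46.93^(-0.07551) = 288.1·0.74781 = 215.443.
B = 255 by definition for t > 66.
Rounded: (197, 215, 255).
In hex: #C5D7FF.

#C5D7FF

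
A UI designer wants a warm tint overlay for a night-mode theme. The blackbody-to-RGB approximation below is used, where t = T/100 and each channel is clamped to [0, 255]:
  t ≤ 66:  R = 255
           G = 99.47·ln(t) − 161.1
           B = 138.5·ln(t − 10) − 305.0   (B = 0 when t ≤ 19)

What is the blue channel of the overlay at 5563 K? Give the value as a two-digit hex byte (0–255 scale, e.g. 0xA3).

0xE0

t = 5563/100 = 55.63; the t ≤ 66 branch applies.
B = 138.5·ln(55.63 − 10) − 305.0 = 138.5·ln 45.63 − 305.0 = 138.5·3.8206 − 305.0 = 224.148.
Rounded: 224; in hex, 0xE0.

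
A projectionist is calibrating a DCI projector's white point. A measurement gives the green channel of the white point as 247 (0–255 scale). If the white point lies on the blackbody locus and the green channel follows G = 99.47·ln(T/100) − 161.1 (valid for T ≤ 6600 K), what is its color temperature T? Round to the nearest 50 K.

6050 K

ln t = (247 + 161.1) / 99.47 = 4.1027.
t = e^4.1027 = 60.506.
T = 100·t = 6051 K → 6050 K to the nearest 50 K.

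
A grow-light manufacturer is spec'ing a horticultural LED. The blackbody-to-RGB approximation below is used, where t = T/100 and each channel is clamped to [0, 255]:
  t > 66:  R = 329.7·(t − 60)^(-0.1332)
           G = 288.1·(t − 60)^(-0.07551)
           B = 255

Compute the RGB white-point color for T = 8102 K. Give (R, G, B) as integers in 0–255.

(220, 229, 255)

t = 8102/100 = 81.02; the t > 66 branch applies.
R = 329.7·(81.02 − 60)^(-0.1332) = 329.7·21.02^(-0.1332) = 329.7·0.66654 = 219.758.
G = 288.1·(81.02 − 60)^(-0.07551) = 288.1·21.02^(-0.07551) = 288.1·0.79456 = 228.913.
B = 255 by definition for t > 66.
Rounded: (220, 229, 255).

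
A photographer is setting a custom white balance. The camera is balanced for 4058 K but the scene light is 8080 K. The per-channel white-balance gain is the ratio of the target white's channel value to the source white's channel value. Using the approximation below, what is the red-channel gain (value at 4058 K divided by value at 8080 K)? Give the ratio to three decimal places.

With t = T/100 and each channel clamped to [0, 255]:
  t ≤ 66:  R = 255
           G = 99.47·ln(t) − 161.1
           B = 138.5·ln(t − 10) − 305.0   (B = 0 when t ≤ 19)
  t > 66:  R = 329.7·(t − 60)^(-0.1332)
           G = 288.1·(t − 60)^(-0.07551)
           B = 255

At 8080 K (t = 80.8):
  R = 329.7·(80.8 − 60)^(-0.1332) = 329.7·20.8^(-0.1332) = 329.7·0.66747 = 220.066.
At 4058 K (t = 40.58):
  R = 255 by definition for t ≤ 66.
Gain = 255.000 / 220.066 = 1.1587 → 1.159.

1.159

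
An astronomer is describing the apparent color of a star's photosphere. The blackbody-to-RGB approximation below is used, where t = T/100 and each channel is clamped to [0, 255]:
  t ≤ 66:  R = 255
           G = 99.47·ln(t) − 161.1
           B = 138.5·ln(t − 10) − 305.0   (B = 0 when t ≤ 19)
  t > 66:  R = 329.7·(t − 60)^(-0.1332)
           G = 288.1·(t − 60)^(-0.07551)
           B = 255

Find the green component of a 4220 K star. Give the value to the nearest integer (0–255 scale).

211

t = 4220/100 = 42.2; the t ≤ 66 branch applies.
G = 99.47·ln 42.2 − 161.1 = 99.47·3.7424 − 161.1 = 211.159.
Rounded: 211.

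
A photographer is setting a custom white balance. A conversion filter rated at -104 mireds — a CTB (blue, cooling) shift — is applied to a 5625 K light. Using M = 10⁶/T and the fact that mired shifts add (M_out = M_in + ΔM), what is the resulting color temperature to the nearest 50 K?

13550 K

M_in = 10⁶/5625 = 177.78 mireds.
M_out = 177.78 + (-104) = 73.78 mireds.
T_out = 10⁶/73.78 = 13554.2 K → 13550 K.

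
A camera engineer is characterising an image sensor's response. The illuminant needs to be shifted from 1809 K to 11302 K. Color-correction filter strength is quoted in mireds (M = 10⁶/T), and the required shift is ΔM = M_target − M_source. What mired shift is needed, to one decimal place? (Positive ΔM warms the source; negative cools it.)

-464.3 mireds

M_source = 10⁶/1809 = 552.792; M_target = 10⁶/11302 = 88.480.
ΔM = 88.480 − 552.792 = -464.312 → -464.3 mireds, a cooling shift.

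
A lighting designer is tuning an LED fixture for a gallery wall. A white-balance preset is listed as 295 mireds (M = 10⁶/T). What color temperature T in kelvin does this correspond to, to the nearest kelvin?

3390 K

T = 10⁶ / 295 = 3389.83 K → 3390 K.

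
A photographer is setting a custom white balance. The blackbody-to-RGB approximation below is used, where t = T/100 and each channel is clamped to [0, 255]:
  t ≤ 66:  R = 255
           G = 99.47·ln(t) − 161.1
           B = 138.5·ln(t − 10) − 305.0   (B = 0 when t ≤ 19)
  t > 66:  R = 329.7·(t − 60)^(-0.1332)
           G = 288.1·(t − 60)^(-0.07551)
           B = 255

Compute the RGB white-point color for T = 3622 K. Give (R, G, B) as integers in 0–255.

t = 3622/100 = 36.22; the t ≤ 66 branch applies.
R = 255 by definition for t ≤ 66.
G = 99.47·ln 36.22 − 161.1 = 99.47·3.5896 − 161.1 = 195.959.
B = 138.5·ln(36.22 − 10) − 305.0 = 138.5·ln 26.22 − 305.0 = 138.5·3.2665 − 305.0 = 147.413.
Rounded: (255, 196, 147).

(255, 196, 147)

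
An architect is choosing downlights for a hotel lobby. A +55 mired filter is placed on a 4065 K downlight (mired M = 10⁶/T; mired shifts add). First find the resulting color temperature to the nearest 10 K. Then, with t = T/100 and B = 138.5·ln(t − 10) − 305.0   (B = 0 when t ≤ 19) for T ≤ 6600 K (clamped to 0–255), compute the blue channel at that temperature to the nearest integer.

M_in = 10⁶/4065 = 246.00; M_out = 246.00 + (+55) = 301.00.
T_out = 10⁶/301.00 = 3322.2 K → 3320 K; t = 33.2.
B = 138.5·ln(33.2 − 10) − 305.0 = 138.5·ln 23.2 − 305.0 = 138.5·3.1442 − 305.0 = 130.465.
Rounded: 130.

130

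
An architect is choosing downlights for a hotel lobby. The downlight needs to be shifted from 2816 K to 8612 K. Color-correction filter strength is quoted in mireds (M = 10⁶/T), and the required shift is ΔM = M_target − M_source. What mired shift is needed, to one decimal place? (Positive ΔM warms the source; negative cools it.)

-239.0 mireds

M_source = 10⁶/2816 = 355.114; M_target = 10⁶/8612 = 116.117.
ΔM = 116.117 − 355.114 = -238.997 → -239.0 mireds, a cooling shift.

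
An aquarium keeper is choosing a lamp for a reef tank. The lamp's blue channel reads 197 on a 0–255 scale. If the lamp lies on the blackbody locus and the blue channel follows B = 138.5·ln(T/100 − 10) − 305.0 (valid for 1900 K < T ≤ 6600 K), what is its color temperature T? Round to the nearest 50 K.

4750 K

ln(t − 10) = (197 + 305.0) / 138.5 = 3.6245.
t − 10 = e^3.6245 = 37.508, so t = 47.508.
T = 100·t = 4751 K → 4750 K to the nearest 50 K.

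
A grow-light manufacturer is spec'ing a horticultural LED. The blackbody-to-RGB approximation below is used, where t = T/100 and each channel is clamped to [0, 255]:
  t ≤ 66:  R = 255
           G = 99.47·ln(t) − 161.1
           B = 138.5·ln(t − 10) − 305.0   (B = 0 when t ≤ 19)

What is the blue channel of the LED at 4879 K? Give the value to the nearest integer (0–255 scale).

t = 4879/100 = 48.79; the t ≤ 66 branch applies.
B = 138.5·ln(48.79 − 10) − 305.0 = 138.5·ln 38.79 − 305.0 = 138.5·3.6582 − 305.0 = 201.656.
Rounded: 202.

202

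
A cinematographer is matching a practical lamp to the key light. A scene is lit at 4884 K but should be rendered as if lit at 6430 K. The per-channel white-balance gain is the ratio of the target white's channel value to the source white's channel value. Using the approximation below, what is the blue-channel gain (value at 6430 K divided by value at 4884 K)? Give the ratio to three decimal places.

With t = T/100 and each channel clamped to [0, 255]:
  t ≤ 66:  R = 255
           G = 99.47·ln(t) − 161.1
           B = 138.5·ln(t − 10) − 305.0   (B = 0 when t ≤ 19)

At 4884 K (t = 48.84):
  B = 138.5·ln(48.84 − 10) − 305.0 = 138.5·ln 38.84 − 305.0 = 138.5·3.6595 − 305.0 = 201.834.
At 6430 K (t = 64.3):
  B = 138.5·ln(64.3 − 10) − 305.0 = 138.5·ln 54.3 − 305.0 = 138.5·3.9945 − 305.0 = 248.242.
Gain = 248.242 / 201.834 = 1.2299 → 1.230.

1.230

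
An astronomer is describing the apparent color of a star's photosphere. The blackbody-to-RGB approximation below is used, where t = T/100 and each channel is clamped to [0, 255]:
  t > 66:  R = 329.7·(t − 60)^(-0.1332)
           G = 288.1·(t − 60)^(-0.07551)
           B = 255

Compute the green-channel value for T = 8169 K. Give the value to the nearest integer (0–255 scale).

t = 8169/100 = 81.69; the t > 66 branch applies.
G = 288.1·(81.69 − 60)^(-0.07551) = 288.1·21.69^(-0.07551) = 288.1·0.79268 = 228.372.
Rounded: 228.

228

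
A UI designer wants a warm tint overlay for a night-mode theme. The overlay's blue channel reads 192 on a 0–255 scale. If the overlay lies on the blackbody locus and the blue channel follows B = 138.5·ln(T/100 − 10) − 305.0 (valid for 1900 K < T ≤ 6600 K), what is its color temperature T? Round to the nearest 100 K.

4600 K

ln(t − 10) = (192 + 305.0) / 138.5 = 3.5884.
t − 10 = e^3.5884 = 36.178, so t = 46.178.
T = 100·t = 4618 K → 4600 K to the nearest 100 K.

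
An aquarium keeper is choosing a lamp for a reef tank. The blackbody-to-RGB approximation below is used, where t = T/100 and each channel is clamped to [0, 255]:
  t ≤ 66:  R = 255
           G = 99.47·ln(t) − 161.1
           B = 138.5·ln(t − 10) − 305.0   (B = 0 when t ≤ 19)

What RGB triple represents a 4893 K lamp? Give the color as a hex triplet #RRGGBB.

t = 4893/100 = 48.93; the t ≤ 66 branch applies.
R = 255 by definition for t ≤ 66.
G = 99.47·ln 48.93 − 161.1 = 99.47·3.8904 − 161.1 = 225.877.
B = 138.5·ln(48.93 − 10) − 305.0 = 138.5·ln 38.93 − 305.0 = 138.5·3.6618 − 305.0 = 202.154.
Rounded: (255, 226, 202).
In hex: #FFE2CA.

#FFE2CA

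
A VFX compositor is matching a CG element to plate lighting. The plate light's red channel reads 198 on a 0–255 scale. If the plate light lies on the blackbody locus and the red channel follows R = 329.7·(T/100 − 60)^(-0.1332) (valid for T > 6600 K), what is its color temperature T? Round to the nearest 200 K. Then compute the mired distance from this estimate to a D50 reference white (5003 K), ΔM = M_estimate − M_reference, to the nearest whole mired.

-106 mireds

(t − 60)^(-0.1332) = 198/329.7 = 0.60055.
t − 60 = 0.60055^(1/-0.1332) = 0.60055^(-7.508) = 45.980, so t = 105.980.
T = 100·t = 10598 K → 10600 K to the nearest 200 K.
M_estimate = 10⁶/10600 = 94.34; M_reference = 10⁶/5003 = 199.88.
ΔM = 94.34 − 199.88 = -105.54 → -106 mireds.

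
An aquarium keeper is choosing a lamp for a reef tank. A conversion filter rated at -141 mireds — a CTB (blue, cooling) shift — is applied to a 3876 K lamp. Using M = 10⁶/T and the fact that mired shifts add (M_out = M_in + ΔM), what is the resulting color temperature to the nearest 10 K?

M_in = 10⁶/3876 = 258.00 mireds.
M_out = 258.00 + (-141) = 117.00 mireds.
T_out = 10⁶/117.00 = 8547.2 K → 8550 K.

8550 K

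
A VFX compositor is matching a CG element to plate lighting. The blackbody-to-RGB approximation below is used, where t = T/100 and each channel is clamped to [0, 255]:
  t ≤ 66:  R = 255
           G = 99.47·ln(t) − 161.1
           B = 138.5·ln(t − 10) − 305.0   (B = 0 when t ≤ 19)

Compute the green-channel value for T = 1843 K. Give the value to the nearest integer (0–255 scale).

t = 1843/100 = 18.43; the t ≤ 66 branch applies.
G = 99.47·ln 18.43 − 161.1 = 99.47·2.9140 − 161.1 = 128.754.
Rounded: 129.

129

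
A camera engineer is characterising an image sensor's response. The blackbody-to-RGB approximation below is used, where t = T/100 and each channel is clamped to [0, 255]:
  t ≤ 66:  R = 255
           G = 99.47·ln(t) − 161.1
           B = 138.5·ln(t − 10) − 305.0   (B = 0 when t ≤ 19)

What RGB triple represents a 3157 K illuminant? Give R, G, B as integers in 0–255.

R=255, G=182, B=120

t = 3157/100 = 31.57; the t ≤ 66 branch applies.
R = 255 by definition for t ≤ 66.
G = 99.47·ln 31.57 − 161.1 = 99.47·3.4522 − 161.1 = 182.291.
B = 138.5·ln(31.57 − 10) − 305.0 = 138.5·ln 21.57 − 305.0 = 138.5·3.0713 − 305.0 = 120.376.
Rounded: (255, 182, 120).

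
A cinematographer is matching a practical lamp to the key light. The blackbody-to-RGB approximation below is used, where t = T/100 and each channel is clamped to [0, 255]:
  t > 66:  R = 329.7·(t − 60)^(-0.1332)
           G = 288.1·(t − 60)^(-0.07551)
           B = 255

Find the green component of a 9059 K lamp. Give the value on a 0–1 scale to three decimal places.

t = 9059/100 = 90.59; the t > 66 branch applies.
G = 288.1·(90.59 − 60)^(-0.07551) = 288.1·30.59^(-0.07551) = 288.1·0.77237 = 222.519.
On a 0–1 scale: 222.519/255 = 0.8726 → 0.873.

0.873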